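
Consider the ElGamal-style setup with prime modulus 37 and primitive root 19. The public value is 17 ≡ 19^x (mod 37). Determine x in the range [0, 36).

29

Successive powers of 19 modulo 37:
  19^0=1  19^1=19  19^2=28  19^3=14  19^4=7  19^5=22
  19^6=11  19^7=24  19^8=12  19^9=6  19^10=3  19^11=20
  19^12=10  19^13=5  19^14=21  19^15=29  19^16=33  19^17=35
  19^18=36  19^19=18  19^20=9  19^21=23  19^22=30  19^23=15
  19^24=26  19^25=13  19^26=25  19^27=31  19^28=34  19^29=17
So 19^29 ≡ 17 (mod 37), giving x = 29.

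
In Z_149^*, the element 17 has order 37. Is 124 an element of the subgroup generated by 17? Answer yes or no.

124 ∈ ⟨17⟩ iff 124^37 ≡ 1 (mod 149), since |⟨17⟩| = 37.
124^37 mod 149 = 148.
Since 148 ≠ 1, 124 does not lie in the subgroup.

no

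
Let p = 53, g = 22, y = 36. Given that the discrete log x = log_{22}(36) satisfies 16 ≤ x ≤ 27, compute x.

20

Compute 22^16 mod 53 = 44, then multiply by 22 repeatedly:
  22^16=44  22^17=14  22^18=43  22^19=45  22^20=36
Found 36 at exponent 20.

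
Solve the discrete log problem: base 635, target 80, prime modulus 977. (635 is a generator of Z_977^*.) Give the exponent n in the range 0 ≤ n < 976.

915

Baby-step giant-step with m = ceil(sqrt(976)) = 32.
Baby table (635^j mod 977 for j=0..31):
  0:1  1:635  2:701  3:600  4:947  5:490  6:464  7:563
  8:900  9:932  10:735  11:696  12:356  13:373  14:421  15:614
  16:67  17:534  18:71  19:143  20:921  21:589  22:801  23:595
  24:703  25:893  26:395  27:713  28:404  29:566  30:851  31:104
Giant step factor: 635^(-32) ≡ 338 (mod 977).
Scan 80·338^i mod 977 for i = 0, 1, …:
  i=0: 80   i=1: 661   i=2: 662   i=3: 23
  i=4: 935   i=5: 459   i=6: 776   i=7: 452
  i=8: 364   i=9: 907     …   i=27: 38
  i=28: 143
Match at i=28, j=19: n = 28·32 + 19 = 915.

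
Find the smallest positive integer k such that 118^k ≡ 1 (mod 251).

125

The order of 118 must divide p − 1 = 250 = 2 · 5^3.
Divisors: 1, 2, 5, 10, 25, 50, 125, 250.
Check each in increasing order: 118^1 ≡ 118;  118^2 ≡ 119;  118^5 ≡ 91;  118^10 ≡ 249;  118^25 ≡ 113;  118^50 ≡ 219;  118^125 ≡ 1.
Smallest exponent giving 1 is 125.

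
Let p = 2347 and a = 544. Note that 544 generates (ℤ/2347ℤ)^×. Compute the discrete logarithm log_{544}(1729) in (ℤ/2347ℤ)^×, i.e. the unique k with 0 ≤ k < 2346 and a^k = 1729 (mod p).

Baby-step giant-step with m = ceil(sqrt(2346)) = 49.
Baby table (544^j mod 2347 for j=0..48):
  0:1  1:544  2:214  3:1413  4:1203  5:1966  6:1619  7:611
  8:1457  9:1669  10:1994  11:422  12:1909  13:1122  14:148  15:714
  16:1161  17:241  18:2019  19:2287  20:218  21:1242  22:2059  23:577
  24:1737  25:1434  26:892  27:1766  28:781  29:57  30:497  31:463
  32:743  33:508  34:1753  35:750  36:1969  37:904  38:1253  39:1002
  40:584  41:851  42:585  43:1395  44:799  45:461  46:2002  47:80
  48:1274
Giant step factor: 544^(-49) ≡ 197 (mod 2347).
Scan 1729·197^i mod 2347 for i = 0, 1, …:
  i=0: 1729   i=1: 298   i=2: 31   i=3: 1413
Match at i=3, j=3: k = 3·49 + 3 = 150.

150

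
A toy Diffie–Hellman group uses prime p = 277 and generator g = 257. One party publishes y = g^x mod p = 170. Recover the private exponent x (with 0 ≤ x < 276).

35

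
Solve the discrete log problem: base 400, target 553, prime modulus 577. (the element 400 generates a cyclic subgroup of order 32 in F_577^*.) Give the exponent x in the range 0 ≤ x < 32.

Successive powers of 400 modulo 577:
  400^0=1  400^1=400  400^2=171  400^3=314  400^4=391  400^5=33
  400^6=506  400^7=450  400^8=553
So 400^8 ≡ 553 (mod 577), giving x = 8.

8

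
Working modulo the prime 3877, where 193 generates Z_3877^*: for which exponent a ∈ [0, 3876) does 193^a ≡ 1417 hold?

2053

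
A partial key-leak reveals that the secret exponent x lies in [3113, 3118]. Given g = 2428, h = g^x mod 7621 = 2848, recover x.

Compute 2428^3113 mod 7621 = 6441, then multiply by 2428 repeatedly:
  2428^3113=6441  2428^3114=456  2428^3115=2123  2428^3116=2848
Found 2848 at exponent 3116.

3116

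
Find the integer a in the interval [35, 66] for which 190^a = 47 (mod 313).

Compute 190^35 mod 313 = 67, then multiply by 190 repeatedly:
  190^35=67  190^36=210  190^37=149  190^38=140  190^39=308
  190^40=302  190^41=101  190^42=97  190^43=276  190^44=169
  190^45=184  190^46=217  190^47=227  190^48=249  190^49=47
Found 47 at exponent 49.

49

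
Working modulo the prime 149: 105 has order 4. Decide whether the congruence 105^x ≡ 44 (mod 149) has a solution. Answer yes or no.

⟨105⟩ has order 4; its elements mod 149 are {1, 44, 105, 148}.
44 is in this set.

yes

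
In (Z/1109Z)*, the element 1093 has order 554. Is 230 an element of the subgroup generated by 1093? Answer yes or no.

230 ∈ ⟨1093⟩ iff 230^554 ≡ 1 (mod 1109), since |⟨1093⟩| = 554.
230^554 mod 1109 = 1.
Since 1 = 1, 230 lies in the subgroup.

yes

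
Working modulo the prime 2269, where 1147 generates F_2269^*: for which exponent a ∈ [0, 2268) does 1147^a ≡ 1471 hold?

732

Baby-step giant-step with m = ceil(sqrt(2268)) = 48.
Baby table (1147^j mod 2269 for j=0..47):
  0:1  1:1147  2:1858  3:535  4:1015  5:208  6:331  7:734
  8:99  9:103  10:153  11:778  12:649  13:171  14:1003  15:58
  16:725  17:1121  18:1533  19:2145  20:719  21:1046  22:1730  23:1204
  24:1436  25:2067  26:2013  27:1338  28:842  29:1449  30:1095  31:1208
  32:1486  33:423  34:1884  35:860  36:1674  37:504  38:1762  39:1604
  40:1898  41:1035  42:458  43:1187  44:89  45:2247  46:1994  47:2235
Giant step factor: 1147^(-48) ≡ 1623 (mod 2269).
Scan 1471·1623^i mod 2269 for i = 0, 1, …:
  i=0: 1471   i=1: 445   i=2: 693   i=3: 1584
  i=4: 55   i=5: 774   i=6: 1445   i=7: 1358
  i=8: 835   i=9: 612     …   i=14: 993
  i=15: 649
Match at i=15, j=12: a = 15·48 + 12 = 732.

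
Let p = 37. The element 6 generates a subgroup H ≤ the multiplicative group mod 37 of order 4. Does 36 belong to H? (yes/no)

36 ∈ ⟨6⟩ iff 36^4 ≡ 1 (mod 37), since |⟨6⟩| = 4.
36^4 mod 37 = 1.
Since 1 = 1, 36 lies in the subgroup.

yes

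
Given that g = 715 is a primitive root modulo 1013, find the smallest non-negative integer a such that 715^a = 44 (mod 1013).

Baby-step giant-step with m = ceil(sqrt(1012)) = 32.
Baby table (715^j mod 1013 for j=0..31):
  0:1  1:715  2:673  3:20  4:118  5:291  6:400  7:334
  8:755  9:909  10:602  11:918  12:959  13:897  14:126  15:946
  16:719  17:494  18:686  19:198  20:763  21:551  22:921  23:65
  24:890  25:186  26:287  27:579  28:681  29:675  30:437  31:451
Giant step factor: 715^(-32) ≡ 557 (mod 1013).
Scan 44·557^i mod 1013 for i = 0, 1, …:
  i=0: 44   i=1: 196   i=2: 781   i=3: 440
  i=4: 947   i=5: 719
Match at i=5, j=16: a = 5·32 + 16 = 176.

176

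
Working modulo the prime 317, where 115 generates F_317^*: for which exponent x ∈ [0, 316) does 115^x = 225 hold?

72

Baby-step giant-step with m = ceil(sqrt(316)) = 18.
Baby table (115^j mod 317 for j=0..17):
  0:1  1:115  2:228  3:226  4:313  5:174  6:39  7:47
  8:16  9:255  10:161  11:129  12:253  13:248  14:307  15:118
  16:256  17:276
Giant step factor: 115^(-18) ≡ 214 (mod 317).
Scan 225·214^i mod 317 for i = 0, 1, …:
  i=0: 225   i=1: 283   i=2: 15   i=3: 40
  i=4: 1
Match at i=4, j=0: x = 4·18 + 0 = 72.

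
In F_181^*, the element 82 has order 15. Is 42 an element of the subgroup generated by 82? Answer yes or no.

⟨82⟩ has order 15; its elements mod 181 are {1, 5, 25, 27, 29, 42, 48, 59, 82, 114, 117, 125, 132, 135, 145}.
42 is in this set.

yes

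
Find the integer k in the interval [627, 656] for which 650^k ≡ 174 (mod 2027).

Compute 650^627 mod 2027 = 150, then multiply by 650 repeatedly:
  650^627=150  650^628=204  650^629=845  650^630=1960  650^631=1044
  650^632=1582  650^633=611  650^634=1885  650^635=942  650^636=146
  650^637=1658  650^638=1363  650^639=151  650^640=854  650^641=1729
  650^642=892  650^643=78  650^644=25  650^645=34  650^646=1830
  650^647=1678  650^648=174
Found 174 at exponent 648.

648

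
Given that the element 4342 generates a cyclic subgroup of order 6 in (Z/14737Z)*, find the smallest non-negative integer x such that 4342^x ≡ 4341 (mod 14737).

Successive powers of 4342 modulo 14737:
  4342^0=1  4342^1=4342  4342^2=4341
So 4342^2 ≡ 4341 (mod 14737), giving x = 2.

2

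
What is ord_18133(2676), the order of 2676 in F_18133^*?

18132

The order of 2676 must divide p − 1 = 18132 = 2^2 · 3 · 1511.
Divisors: 1, 2, 3, 4, 6, 12, 1511, 3022, 4533, 6044, 9066, 18132.
Check each in increasing order: 2676^1 ≡ 2676;  2676^2 ≡ 16574;  2676^3 ≡ 16839;  2676^4 ≡ 659;  2676^6 ≡ 6200;  2676^12 ≡ 16173;  2676^1511 ≡ 14552;  2676^3022 ≡ 3530;  2676^4533 ≡ 15904;  2676^6044 ≡ 3529;  2676^9066 ≡ 18132;  2676^18132 ≡ 1.
Smallest exponent giving 1 is 18132.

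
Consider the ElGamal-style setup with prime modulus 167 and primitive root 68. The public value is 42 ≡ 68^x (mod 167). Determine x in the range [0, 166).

98

Baby-step giant-step with m = ceil(sqrt(166)) = 13.
Baby table (68^j mod 167 for j=0..12):
  0:1  1:68  2:115  3:138  4:32  5:5  6:6  7:74
  8:22  9:160  10:25  11:30  12:36
Giant step factor: 68^(-13) ≡ 41 (mod 167).
Scan 42·41^i mod 167 for i = 0, 1, …:
  i=0: 42   i=1: 52   i=2: 128   i=3: 71
  i=4: 72   i=5: 113   i=6: 124   i=7: 74
Match at i=7, j=7: x = 7·13 + 7 = 98.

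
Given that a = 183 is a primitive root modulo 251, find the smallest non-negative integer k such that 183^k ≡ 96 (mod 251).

Baby-step giant-step with m = ceil(sqrt(250)) = 16.
Baby table (183^j mod 251 for j=0..15):
  0:1  1:183  2:106  3:71  4:192  5:247  6:21  7:78
  8:218  9:236  10:16  11:167  12:190  13:132  14:60  15:187
Giant step factor: 183^(-16) ≡ 189 (mod 251).
Scan 96·189^i mod 251 for i = 0, 1, …:
  i=0: 96   i=1: 72   i=2: 54   i=3: 166
  i=4: 250   i=5: 62   i=6: 172   i=7: 129
  i=8: 34   i=9: 151   i=10: 176   i=11: 132
Match at i=11, j=13: k = 11·16 + 13 = 189.

189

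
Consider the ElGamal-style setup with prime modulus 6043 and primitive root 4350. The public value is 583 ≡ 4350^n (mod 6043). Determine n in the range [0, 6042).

3619

Baby-step giant-step with m = ceil(sqrt(6042)) = 78.
Baby table (4350^j mod 6043 for j=0..77):
  0:1  1:4350  2:1867  3:5701  4:4921  5:2044  6:2147  7:3015
  8:1940  9:2972  10:2223  11:1250  12:4843  13:1152  14:1553  15:5519
  16:4854  17:658  18:3961  19:1757  20:4598  21:5013  22:3406  23:4707
  24:1766  25:1447  26:3687  27:328  28:652  29:2033  30:2641  31:607
  32:5702  33:3228  34:3911  35:1805  36:1893  37:3984  38:5119  39:5238
  40:3190  41:1772  42:3375  43:2803  44:4319  45:6006  46:2211  47:3437
  48:568  49:5256  50:2931  51:5163  52:3262  53:736  54:4853  55:2351
  56:2094  57:2099  58:5720  59:2969  60:1259  61:1692  62:5869  63:4518
  64:1464  65:5121  66:1852  67:881  68:1088  69:1131  70:848  71:2570
  72:5993  73:48  74:3338  75:5014  76:1713  77:531
Giant step factor: 4350^(-78) ≡ 4197 (mod 6043).
Scan 583·4197^i mod 6043 for i = 0, 1, …:
  i=0: 583   i=1: 5479   i=2: 1748   i=3: 154
  i=4: 5780   i=5: 2058   i=6: 1979   i=7: 2781
  i=8: 2824   i=9: 2005     …   i=45: 219
  i=46: 607
Match at i=46, j=31: n = 46·78 + 31 = 3619.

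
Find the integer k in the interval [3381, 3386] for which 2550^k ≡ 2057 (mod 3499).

3381

Compute 2550^3381 mod 3499 = 2057, then multiply by 2550 repeatedly:
  2550^3381=2057
Found 2057 at exponent 3381.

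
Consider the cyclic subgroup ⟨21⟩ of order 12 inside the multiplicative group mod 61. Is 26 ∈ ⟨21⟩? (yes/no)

no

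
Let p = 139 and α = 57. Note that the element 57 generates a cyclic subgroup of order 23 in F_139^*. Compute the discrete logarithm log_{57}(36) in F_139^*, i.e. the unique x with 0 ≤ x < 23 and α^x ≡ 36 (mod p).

13

Successive powers of 57 modulo 139:
  57^0=1  57^1=57  57^2=52  57^3=45  57^4=63  57^5=116
  57^6=79  57^7=55  57^8=77  57^9=80  57^10=112  57^11=129
  57^12=125  57^13=36
So 57^13 ≡ 36 (mod 139), giving x = 13.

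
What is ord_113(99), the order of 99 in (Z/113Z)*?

The order of 99 must divide p − 1 = 112 = 2^4 · 7.
Divisors: 1, 2, 4, 7, 8, 14, 16, 28, 56, 112.
Check each in increasing order: 99^1 ≡ 99;  99^2 ≡ 83;  99^4 ≡ 109;  99^7 ≡ 15;  99^8 ≡ 16;  99^14 ≡ 112;  99^16 ≡ 30;  99^28 ≡ 1.
Smallest exponent giving 1 is 28.

28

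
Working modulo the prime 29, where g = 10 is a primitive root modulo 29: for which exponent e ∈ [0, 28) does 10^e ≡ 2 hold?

11

Successive powers of 10 modulo 29:
  10^0=1  10^1=10  10^2=13  10^3=14  10^4=24  10^5=8
  10^6=22  10^7=17  10^8=25  10^9=18  10^10=6  10^11=2
So 10^11 ≡ 2 (mod 29), giving e = 11.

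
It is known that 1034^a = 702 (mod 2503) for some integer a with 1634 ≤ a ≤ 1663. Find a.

1660

Compute 1034^1634 mod 2503 = 233, then multiply by 1034 repeatedly:
  1034^1634=233  1034^1635=634  1034^1636=2273  1034^1637=2468  1034^1638=1355
  1034^1639=1893  1034^1640=16  1034^1641=1526  1034^1642=994  1034^1643=1566
  1034^1644=2306  1034^1645=1548  1034^1646=1215  1034^1647=2307  1034^1648=79
  1034^1649=1590  1034^1650=2092  1034^1651=536  1034^1652=1061  1034^1653=760
  1034^1654=2401  1034^1655=2161  1034^1656=1798  1034^1657=1906  1034^1658=943
  1034^1659=1395  1034^1660=702
Found 702 at exponent 1660.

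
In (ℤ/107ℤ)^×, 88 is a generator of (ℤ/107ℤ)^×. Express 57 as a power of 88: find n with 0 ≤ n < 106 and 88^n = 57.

78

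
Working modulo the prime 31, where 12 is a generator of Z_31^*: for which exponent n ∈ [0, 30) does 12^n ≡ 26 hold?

Successive powers of 12 modulo 31:
  12^0=1  12^1=12  12^2=20  12^3=23  12^4=28  12^5=26
So 12^5 ≡ 26 (mod 31), giving n = 5.

5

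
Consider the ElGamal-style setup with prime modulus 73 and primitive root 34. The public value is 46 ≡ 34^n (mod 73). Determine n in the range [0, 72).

54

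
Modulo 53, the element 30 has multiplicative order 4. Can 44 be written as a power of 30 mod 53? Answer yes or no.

no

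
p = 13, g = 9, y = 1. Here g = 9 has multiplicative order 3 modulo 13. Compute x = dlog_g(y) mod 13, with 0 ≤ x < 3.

0

Successive powers of 9 modulo 13:
  9^0=1
So 9^0 ≡ 1 (mod 13), giving x = 0.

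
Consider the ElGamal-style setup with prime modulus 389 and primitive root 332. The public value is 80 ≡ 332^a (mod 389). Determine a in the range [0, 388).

212

Baby-step giant-step with m = ceil(sqrt(388)) = 20.
Baby table (332^j mod 389 for j=0..19):
  0:1  1:332  2:137  3:360  4:97  5:306  6:63  7:299
  8:73  9:118  10:276  11:217  12:79  13:165  14:320  15:43
  16:272  17:56  18:309  19:281
Giant step factor: 332^(-20) ≡ 143 (mod 389).
Scan 80·143^i mod 389 for i = 0, 1, …:
  i=0: 80   i=1: 159   i=2: 175   i=3: 129
  i=4: 164   i=5: 112   i=6: 67   i=7: 245
  i=8: 25   i=9: 74   i=10: 79
Match at i=10, j=12: a = 10·20 + 12 = 212.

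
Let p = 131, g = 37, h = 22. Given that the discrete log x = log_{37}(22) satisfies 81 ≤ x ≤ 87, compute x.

Compute 37^81 mod 131 = 67, then multiply by 37 repeatedly:
  37^81=67  37^82=121  37^83=23  37^84=65  37^85=47
  37^86=36  37^87=22
Found 22 at exponent 87.

87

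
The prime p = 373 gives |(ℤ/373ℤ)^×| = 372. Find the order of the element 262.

The order of 262 must divide p − 1 = 372 = 2^2 · 3 · 31.
Divisors: 1, 2, 3, 4, 6, 12, 31, 62, 93, 124, 186, 372.
Check each in increasing order: 262^1 ≡ 262;  262^2 ≡ 12;  262^3 ≡ 160;  262^4 ≡ 144;  262^6 ≡ 236;  262^12 ≡ 119;  262^31 ≡ 372;  262^62 ≡ 1.
Smallest exponent giving 1 is 62.

62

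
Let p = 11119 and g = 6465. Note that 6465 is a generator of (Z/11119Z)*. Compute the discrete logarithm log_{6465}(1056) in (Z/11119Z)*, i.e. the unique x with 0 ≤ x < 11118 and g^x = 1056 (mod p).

Baby-step giant-step with m = ceil(sqrt(11118)) = 106.
Baby table (6465^j mod 11119 for j=0..105):
  0:1  1:6465  2:11023  3:2024  4:9216  5:5838  6:4784  7:6621
  8:7734  9:9286  10:2509  11:9183  12:3754  13:7952  14:6543  15:3819
  16:5655  17:303  18:1951  19:4269  20:1727  21:1579  22:993  23:4082
  24:4743  25:8412  26:551  27:4135  28:2699  29:3324  30:7752  31:3347
  32:781  33:1139  34:2857  35:1846  36:3703  37:688  38:320  39:666
  40:2637  41:2778  42:2585  43:168  44:7577  45:6110  46:6462  47:2747
  48:2312  49:3144  50:428  51:9508  52:3388  53:10109  54:8322  55:8008
  56:1656  57:9562  58:7809  59:4925  60:6428  61:5317  62:5576  63:1042
  64:9535  65:39  66:7517  67:7375  68:1103  69:3616  70:5302  71:8672
  72:2482  73:1413  74:6346  75:8899  76:2329  77:1859  78:9915  79:10559
  80:4394  81:9284  82:698  83:9375  84:10825  85:639  86:5986  87:5370
  88:3532  89:7073  90:5617  91:10370  92:5599  93:5190  94:7327  95:2115
  96:8224  97:8221  98:11064  99:233  100:5280  101:10989  102:4594  103:1361
  104:3736  105:2772
Giant step factor: 6465^(-106) ≡ 4806 (mod 11119).
Scan 1056·4806^i mod 11119 for i = 0, 1, …:
  i=0: 1056   i=1: 4872   i=2: 9337   i=3: 8457
  i=4: 4397   i=5: 5882   i=6: 4394
Match at i=6, j=80: x = 6·106 + 80 = 716.

716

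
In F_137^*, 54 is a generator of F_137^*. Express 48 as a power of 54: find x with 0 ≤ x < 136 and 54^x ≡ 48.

45

Baby-step giant-step with m = ceil(sqrt(136)) = 12.
Baby table (54^j mod 137 for j=0..11):
  0:1  1:54  2:39  3:51  4:14  5:71  6:135  7:29
  8:59  9:35  10:109  11:132
Giant step factor: 54^(-12) ≡ 103 (mod 137).
Scan 48·103^i mod 137 for i = 0, 1, …:
  i=0: 48   i=1: 12   i=2: 3   i=3: 35
Match at i=3, j=9: x = 3·12 + 9 = 45.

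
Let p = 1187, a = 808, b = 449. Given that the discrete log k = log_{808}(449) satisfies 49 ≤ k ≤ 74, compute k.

74

Compute 808^49 mod 1187 = 482, then multiply by 808 repeatedly:
  808^49=482  808^50=120  808^51=813  808^52=493  808^53=699
  808^54=967  808^55=290  808^56=481  808^57=499  808^58=799
  808^59=1051  808^60=503  808^61=470  808^62=1107  808^63=645
  808^64=67  808^65=721  808^66=938  808^67=598  808^68=75
  808^69=63  808^70=1050  808^71=882  808^72=456  808^73=478
  808^74=449
Found 449 at exponent 74.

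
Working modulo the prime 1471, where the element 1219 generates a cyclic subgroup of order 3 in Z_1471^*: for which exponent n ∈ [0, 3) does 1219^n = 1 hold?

Successive powers of 1219 modulo 1471:
  1219^0=1
So 1219^0 ≡ 1 (mod 1471), giving n = 0.

0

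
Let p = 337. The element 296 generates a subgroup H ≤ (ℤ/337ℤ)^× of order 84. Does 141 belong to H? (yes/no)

yes

141 ∈ ⟨296⟩ iff 141^84 ≡ 1 (mod 337), since |⟨296⟩| = 84.
141^84 mod 337 = 1.
Since 1 = 1, 141 lies in the subgroup.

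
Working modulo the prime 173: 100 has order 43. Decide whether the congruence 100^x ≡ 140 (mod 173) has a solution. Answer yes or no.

yes

140 ∈ ⟨100⟩ iff 140^43 ≡ 1 (mod 173), since |⟨100⟩| = 43.
140^43 mod 173 = 1.
Since 1 = 1, 140 lies in the subgroup.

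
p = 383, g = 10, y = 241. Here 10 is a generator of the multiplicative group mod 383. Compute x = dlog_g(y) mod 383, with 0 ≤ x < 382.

211

Baby-step giant-step with m = ceil(sqrt(382)) = 20.
Baby table (10^j mod 383 for j=0..19):
  0:1  1:10  2:100  3:234  4:42  5:37  6:370  7:253
  8:232  9:22  10:220  11:285  12:169  13:158  14:48  15:97
  16:204  17:125  18:101  19:244
Giant step factor: 10^(-20) ≡ 294 (mod 383).
Scan 241·294^i mod 383 for i = 0, 1, …:
  i=0: 241   i=1: 382   i=2: 89   i=3: 122
  i=4: 249   i=5: 53   i=6: 262   i=7: 45
  i=8: 208   i=9: 255   i=10: 285
Match at i=10, j=11: x = 10·20 + 11 = 211.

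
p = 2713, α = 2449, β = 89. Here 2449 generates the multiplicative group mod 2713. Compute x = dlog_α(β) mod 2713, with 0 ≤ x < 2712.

Baby-step giant-step with m = ceil(sqrt(2712)) = 53.
Baby table (2449^j mod 2713 for j=0..52):
  0:1  1:2449  2:1871  3:2535  4:871  5:661  6:1841  7:2316
  8:1714  9:575  10:128  11:1477  12:744  13:1633  14:255  15:505
  16:2330  17:731  18:2352  19:349  20:106  21:1859  22:277  23:123
  24:84  25:2241  26:2523  27:1326  28:2626  29:1264  30:3  31:1921
  32:187  33:2179  34:2613  35:1983  36:97  37:1522  38:2429  39:1725
  40:384  41:1718  42:2232  43:2186  44:765  45:1515  46:1564  47:2193
  48:1630  49:1047  50:318  51:151  52:831
Giant step factor: 2449^(-53) ≡ 2066 (mod 2713).
Scan 89·2066^i mod 2713 for i = 0, 1, …:
  i=0: 89   i=1: 2103   i=2: 1285   i=3: 1496
  i=4: 629   i=5: 2700   i=6: 272   i=7: 361
  i=8: 2464   i=9: 1036     …   i=31: 1097
  i=32: 1047
Match at i=32, j=49: x = 32·53 + 49 = 1745.

1745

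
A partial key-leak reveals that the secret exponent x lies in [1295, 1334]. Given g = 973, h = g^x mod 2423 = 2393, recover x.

Compute 973^1295 mod 2423 = 2016, then multiply by 973 repeatedly:
  973^1295=2016  973^1296=1361  973^1297=1295  973^1298=75  973^1299=285
  973^1300=1083  973^1301=2177  973^1302=519  973^1303=1003  973^1304=1873
  973^1305=333  973^1306=1750  973^1307=1804  973^1308=1040  973^1309=1529
  973^1310=2418  973^1311=2404  973^1312=897  973^1313=501  973^1314=450
  973^1315=1710  973^1316=1652  973^1317=947  973^1318=691  973^1319=1172
  973^1320=1546  973^1321=1998  973^1322=808  973^1323=1132  973^1324=1394
  973^1325=1905  973^1326=2393
Found 2393 at exponent 1326.

1326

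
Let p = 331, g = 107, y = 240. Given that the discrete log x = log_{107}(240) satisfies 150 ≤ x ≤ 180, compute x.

161

Compute 107^150 mod 331 = 120, then multiply by 107 repeatedly:
  107^150=120  107^151=262  107^152=230  107^153=116  107^154=165
  107^155=112  107^156=68  107^157=325  107^158=20  107^159=154
  107^160=259  107^161=240
Found 240 at exponent 161.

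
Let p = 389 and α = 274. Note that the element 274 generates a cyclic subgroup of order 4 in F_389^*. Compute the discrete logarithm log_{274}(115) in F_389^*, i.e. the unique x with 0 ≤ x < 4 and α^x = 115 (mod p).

Successive powers of 274 modulo 389:
  274^0=1  274^1=274  274^2=388  274^3=115
So 274^3 ≡ 115 (mod 389), giving x = 3.

3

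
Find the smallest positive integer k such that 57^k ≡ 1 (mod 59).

29

The order of 57 must divide p − 1 = 58 = 2 · 29.
Divisors: 1, 2, 29, 58.
Check each in increasing order: 57^1 ≡ 57;  57^2 ≡ 4;  57^29 ≡ 1.
Smallest exponent giving 1 is 29.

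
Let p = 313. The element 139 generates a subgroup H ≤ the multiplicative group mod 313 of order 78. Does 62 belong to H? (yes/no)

62 ∈ ⟨139⟩ iff 62^78 ≡ 1 (mod 313), since |⟨139⟩| = 78.
62^78 mod 313 = 25.
Since 25 ≠ 1, 62 does not lie in the subgroup.

no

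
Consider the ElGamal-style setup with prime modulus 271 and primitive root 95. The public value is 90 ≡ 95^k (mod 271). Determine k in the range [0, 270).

252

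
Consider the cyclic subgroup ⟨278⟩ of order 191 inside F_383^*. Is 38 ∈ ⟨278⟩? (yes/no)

yes

38 ∈ ⟨278⟩ iff 38^191 ≡ 1 (mod 383), since |⟨278⟩| = 191.
38^191 mod 383 = 1.
Since 1 = 1, 38 lies in the subgroup.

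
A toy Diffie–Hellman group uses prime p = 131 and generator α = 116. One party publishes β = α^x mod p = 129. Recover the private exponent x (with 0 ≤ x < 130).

92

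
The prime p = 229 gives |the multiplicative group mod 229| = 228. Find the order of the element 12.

114

The order of 12 must divide p − 1 = 228 = 2^2 · 3 · 19.
Divisors: 1, 2, 3, 4, 6, 12, 19, 38, 57, 76, 114, 228.
Check each in increasing order: 12^1 ≡ 12;  12^2 ≡ 144;  12^3 ≡ 125;  12^4 ≡ 126;  12^6 ≡ 53;  12^12 ≡ 61;  12^19 ≡ 95;  12^38 ≡ 94;  12^57 ≡ 228;  12^76 ≡ 134;  12^114 ≡ 1.
Smallest exponent giving 1 is 114.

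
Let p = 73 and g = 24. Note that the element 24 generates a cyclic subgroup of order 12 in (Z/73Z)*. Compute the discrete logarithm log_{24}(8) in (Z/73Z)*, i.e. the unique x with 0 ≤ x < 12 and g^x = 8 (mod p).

8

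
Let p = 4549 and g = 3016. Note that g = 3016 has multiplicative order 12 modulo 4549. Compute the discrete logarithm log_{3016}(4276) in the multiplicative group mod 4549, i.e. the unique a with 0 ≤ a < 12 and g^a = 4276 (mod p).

Successive powers of 3016 modulo 4549:
  3016^0=1  3016^1=3016  3016^2=2805  3016^3=3289  3016^4=2804  3016^5=273
  3016^6=4548  3016^7=1533  3016^8=1744  3016^9=1260  3016^10=1745  3016^11=4276
So 3016^11 ≡ 4276 (mod 4549), giving a = 11.

11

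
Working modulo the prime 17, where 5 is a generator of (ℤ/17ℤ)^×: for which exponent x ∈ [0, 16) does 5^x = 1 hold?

0

Successive powers of 5 modulo 17:
  5^0=1
So 5^0 ≡ 1 (mod 17), giving x = 0.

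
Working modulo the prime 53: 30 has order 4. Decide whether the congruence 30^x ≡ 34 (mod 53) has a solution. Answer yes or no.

no

34 ∈ ⟨30⟩ iff 34^4 ≡ 1 (mod 53), since |⟨30⟩| = 4.
34^4 mod 53 = 47.
Since 47 ≠ 1, 34 does not lie in the subgroup.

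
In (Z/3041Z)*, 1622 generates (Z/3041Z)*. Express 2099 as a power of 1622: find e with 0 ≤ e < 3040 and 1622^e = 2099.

Baby-step giant-step with m = ceil(sqrt(3040)) = 56.
Baby table (1622^j mod 3041 for j=0..55):
  0:1  1:1622  2:419  3:1475  4:2224  5:702  6:1310  7:2202
  8:1510  9:1215  10:162  11:1238  12:976  13:1752  14:1450  15:1207
  16:2391  17:927  18:1340  19:2206  20:1916  21:2891  22:3021  23:1011
  24:743  25:910  26:1135  27:1165  28:1169  29:1575  30:210  31:28
  32:2842  33:2609  34:1767  35:1452  36:1410  37:188  38:836  39:2747
  40:569  41:1495  42:1213  43:3000  44:400  45:1067  46:345  47:46
  48:1628  49:1028  50:948  51:1951  52:1882  53:2481  54:939  55:2558
Giant step factor: 1622^(-56) ≡ 2616 (mod 3041).
Scan 2099·2616^i mod 3041 for i = 0, 1, …:
  i=0: 2099   i=1: 1979   i=2: 1282   i=3: 2530
  i=4: 1264   i=5: 1057   i=6: 843   i=7: 563
  i=8: 964   i=9: 835     …   i=35: 999
  i=36: 1165
Match at i=36, j=27: e = 36·56 + 27 = 2043.

2043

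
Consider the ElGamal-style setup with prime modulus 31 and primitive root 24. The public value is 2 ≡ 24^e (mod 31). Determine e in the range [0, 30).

Successive powers of 24 modulo 31:
  24^0=1  24^1=24  24^2=18  24^3=29  24^4=14  24^5=26
  24^6=4  24^7=3  24^8=10  24^9=23  24^10=25  24^11=11
  24^12=16  24^13=12  24^14=9  24^15=30  24^16=7  24^17=13
  24^18=2
So 24^18 ≡ 2 (mod 31), giving e = 18.

18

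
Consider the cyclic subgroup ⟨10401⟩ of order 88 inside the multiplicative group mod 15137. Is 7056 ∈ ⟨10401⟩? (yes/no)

7056 ∈ ⟨10401⟩ iff 7056^88 ≡ 1 (mod 15137), since |⟨10401⟩| = 88.
7056^88 mod 15137 = 1.
Since 1 = 1, 7056 lies in the subgroup.

yes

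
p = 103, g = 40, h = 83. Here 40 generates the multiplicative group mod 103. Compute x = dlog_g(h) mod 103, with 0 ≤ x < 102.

Baby-step giant-step with m = ceil(sqrt(102)) = 11.
Baby table (40^j mod 103 for j=0..10):
  0:1  1:40  2:55  3:37  4:38  5:78  6:30  7:67
  8:2  9:80  10:7
Giant step factor: 40^(-11) ≡ 71 (mod 103).
Scan 83·71^i mod 103 for i = 0, 1, …:
  i=0: 83   i=1: 22   i=2: 17   i=3: 74
  i=4: 1
Match at i=4, j=0: x = 4·11 + 0 = 44.

44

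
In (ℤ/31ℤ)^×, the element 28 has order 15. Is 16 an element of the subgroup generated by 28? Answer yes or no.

yes

16 ∈ ⟨28⟩ iff 16^15 ≡ 1 (mod 31), since |⟨28⟩| = 15.
16^15 mod 31 = 1.
Since 1 = 1, 16 lies in the subgroup.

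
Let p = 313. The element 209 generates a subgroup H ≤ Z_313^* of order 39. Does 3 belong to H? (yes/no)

3 ∈ ⟨209⟩ iff 3^39 ≡ 1 (mod 313), since |⟨209⟩| = 39.
3^39 mod 313 = 1.
Since 1 = 1, 3 lies in the subgroup.

yes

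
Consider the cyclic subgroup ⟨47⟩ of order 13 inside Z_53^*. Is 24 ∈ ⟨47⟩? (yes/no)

⟨47⟩ has order 13; its elements mod 53 are {1, 10, 13, 15, 16, 24, 28, 36, 42, 44, 46, 47, 49}.
24 is in this set.

yes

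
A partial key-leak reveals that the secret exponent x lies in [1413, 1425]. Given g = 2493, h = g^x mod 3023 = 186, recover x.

Compute 2493^1413 mod 3023 = 516, then multiply by 2493 repeatedly:
  2493^1413=516  2493^1414=1613  2493^1415=619  2493^1416=1437  2493^1417=186
Found 186 at exponent 1417.

1417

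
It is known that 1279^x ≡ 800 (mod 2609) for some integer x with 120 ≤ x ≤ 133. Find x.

122

Compute 1279^120 mod 2609 = 2209, then multiply by 1279 repeatedly:
  1279^120=2209  1279^121=2373  1279^122=800
Found 800 at exponent 122.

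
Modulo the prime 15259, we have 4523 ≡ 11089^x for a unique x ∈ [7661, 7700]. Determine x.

7669

Compute 11089^7661 mod 15259 = 11681, then multiply by 11089 repeatedly:
  11089^7661=11681  11089^7662=12217  11089^7663=4911  11089^7664=13967  11089^7665=1213
  11089^7666=7778  11089^7667=6374  11089^7668=1598  11089^7669=4523
Found 4523 at exponent 7669.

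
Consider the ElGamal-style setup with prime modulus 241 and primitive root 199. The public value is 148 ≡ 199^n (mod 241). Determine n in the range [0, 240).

201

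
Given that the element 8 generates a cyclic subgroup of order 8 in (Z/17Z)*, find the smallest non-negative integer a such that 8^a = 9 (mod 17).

Successive powers of 8 modulo 17:
  8^0=1  8^1=8  8^2=13  8^3=2  8^4=16  8^5=9
So 8^5 ≡ 9 (mod 17), giving a = 5.

5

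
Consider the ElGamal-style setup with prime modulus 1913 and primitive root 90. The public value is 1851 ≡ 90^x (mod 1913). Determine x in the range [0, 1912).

1847

Baby-step giant-step with m = ceil(sqrt(1912)) = 44.
Baby table (90^j mod 1913 for j=0..43):
  0:1  1:90  2:448  3:147  4:1752  5:814  6:566  7:1202
  8:1052  9:943  10:698  11:1604  12:885  13:1217  14:489  15:11
  16:990  17:1102  18:1617  19:142  20:1302  21:487  22:1744  23:94
  24:808  25:26  26:427  27:170  28:1909  29:1553  30:121  31:1325
  32:644  33:570  34:1562  35:931  36:1531  37:54  38:1034  39:1236
  40:286  41:871  42:1870  43:1869
Giant step factor: 90^(-44) ≡ 414 (mod 1913).
Scan 1851·414^i mod 1913 for i = 0, 1, …:
  i=0: 1851   i=1: 1114   i=2: 163   i=3: 527
  i=4: 96   i=5: 1484   i=6: 303   i=7: 1097
  i=8: 777   i=9: 294     …   i=40: 157
  i=41: 1869
Match at i=41, j=43: x = 41·44 + 43 = 1847.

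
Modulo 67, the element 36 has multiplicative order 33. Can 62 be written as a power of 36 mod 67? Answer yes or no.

62 ∈ ⟨36⟩ iff 62^33 ≡ 1 (mod 67), since |⟨36⟩| = 33.
62^33 mod 67 = 1.
Since 1 = 1, 62 lies in the subgroup.

yes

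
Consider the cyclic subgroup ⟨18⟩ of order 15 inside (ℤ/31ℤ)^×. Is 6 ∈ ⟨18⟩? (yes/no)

6 ∈ ⟨18⟩ iff 6^15 ≡ 1 (mod 31), since |⟨18⟩| = 15.
6^15 mod 31 = 30.
Since 30 ≠ 1, 6 does not lie in the subgroup.

no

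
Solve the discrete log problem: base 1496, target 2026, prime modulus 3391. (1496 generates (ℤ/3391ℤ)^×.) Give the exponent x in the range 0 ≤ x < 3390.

Baby-step giant-step with m = ceil(sqrt(3390)) = 59.
Baby table (1496^j mod 3391 for j=0..58):
  0:1  1:1496  2:3347  3:1996  4:1936  5:342  6:2982  7:1907
  8:1041  9:867  10:1670  11:2544  12:1122  13:3358  14:1497  15:1452
  16:1952  17:541  18:2278  19:3324  20:1498  21:2948  22:1908  23:2537
  24:823  25:275  26:1089  27:1464  28:2949  29:13  30:2493  31:2819
  32:2211  33:1431  34:1055  35:1465  36:1054  37:3360  38:1098  39:1364
  40:2553  41:1022  42:2962  43:2506  44:1921  45:1639  46:251  47:2486
  48:2520  49:2519  50:1023  51:1067  52:2462  53:526  54:184  55:593
  56:2077  57:1036  58:169
Giant step factor: 1496^(-59) ≡ 2528 (mod 3391).
Scan 2026·2528^i mod 3391 for i = 0, 1, …:
  i=0: 2026   i=1: 1318   i=2: 1942   i=3: 2599
  i=4: 1905   i=5: 620   i=6: 718   i=7: 919
  i=8: 397   i=9: 3271     …   i=15: 2448
  i=16: 3360
Match at i=16, j=37: x = 16·59 + 37 = 981.

981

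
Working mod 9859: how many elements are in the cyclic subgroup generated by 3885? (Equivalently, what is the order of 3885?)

4929

The order of 3885 must divide p − 1 = 9858 = 2 · 3 · 31 · 53.
Divisors: 1, 2, 3, 6, 31, 53, 62, 93, 106, 159, 186, 318, 1643, 3286, 4929, 9858.
Check each in increasing order: 3885^1 ≡ 3885;  3885^2 ≡ 8955;  3885^3 ≡ 7623;  3885^6 ≡ 1183;  3885^31 ≡ 307;  3885^53 ≡ 7187;  3885^62 ≡ 5518;  3885^93 ≡ 8137;  3885^106 ≡ 1668;  3885^159 ≡ 9231;  3885^186 ≡ 7584;  3885^318 ≡ 24;  3885^1643 ≡ 4750;  3885^3286 ≡ 5108;  3885^4929 ≡ 1.
Smallest exponent giving 1 is 4929.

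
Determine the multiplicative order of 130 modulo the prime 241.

The order of 130 must divide p − 1 = 240 = 2^4 · 3 · 5.
Divisors: 1, 2, 3, 4, 5, 6, 8, 10, 12, 15, 16, 20, 24, 30, 40, 48, 60, 80, 120, 240.
Check each in increasing order: 130^1 ≡ 130;  130^2 ≡ 30;  130^3 ≡ 44;  130^4 ≡ 177;  130^5 ≡ 115;  130^6 ≡ 8;  130^8 ≡ 240;  130^10 ≡ 211;  130^12 ≡ 64;  130^15 ≡ 165;  130^16 ≡ 1.
Smallest exponent giving 1 is 16.

16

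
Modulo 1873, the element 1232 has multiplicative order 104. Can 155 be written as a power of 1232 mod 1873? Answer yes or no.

yes

155 ∈ ⟨1232⟩ iff 155^104 ≡ 1 (mod 1873), since |⟨1232⟩| = 104.
155^104 mod 1873 = 1.
Since 1 = 1, 155 lies in the subgroup.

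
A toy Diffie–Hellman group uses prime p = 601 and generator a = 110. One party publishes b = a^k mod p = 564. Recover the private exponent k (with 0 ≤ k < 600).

Baby-step giant-step with m = ceil(sqrt(600)) = 25.
Baby table (110^j mod 601 for j=0..24):
  0:1  1:110  2:80  3:386  4:390  5:229  6:549  7:290
  8:47  9:362  10:154  11:112  12:300  13:546  14:561  15:408
  16:406  17:186  18:26  19:456  20:277  21:420  22:524  23:545
  24:451
Giant step factor: 110^(-25) ≡ 306 (mod 601).
Scan 564·306^i mod 601 for i = 0, 1, …:
  i=0: 564   i=1: 97   i=2: 233   i=3: 380
  i=4: 287   i=5: 76   i=6: 418   i=7: 496
  i=8: 324   i=9: 580     …   i=19: 105
  i=20: 277
Match at i=20, j=20: k = 20·25 + 20 = 520.

520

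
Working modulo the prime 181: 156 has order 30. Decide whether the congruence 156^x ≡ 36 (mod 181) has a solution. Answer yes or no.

36 ∈ ⟨156⟩ iff 36^30 ≡ 1 (mod 181), since |⟨156⟩| = 30.
36^30 mod 181 = 1.
Since 1 = 1, 36 lies in the subgroup.

yes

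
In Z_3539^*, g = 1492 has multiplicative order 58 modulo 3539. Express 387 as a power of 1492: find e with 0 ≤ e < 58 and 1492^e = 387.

5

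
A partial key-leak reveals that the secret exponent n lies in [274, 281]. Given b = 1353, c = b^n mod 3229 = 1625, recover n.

279

Compute 1353^274 mod 3229 = 2618, then multiply by 1353 repeatedly:
  1353^274=2618  1353^275=3170  1353^276=898  1353^277=890  1353^278=2982
  1353^279=1625
Found 1625 at exponent 279.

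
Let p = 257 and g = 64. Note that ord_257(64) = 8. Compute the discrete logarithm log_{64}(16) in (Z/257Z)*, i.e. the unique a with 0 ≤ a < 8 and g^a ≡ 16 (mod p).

Successive powers of 64 modulo 257:
  64^0=1  64^1=64  64^2=241  64^3=4  64^4=256  64^5=193
  64^6=16
So 64^6 ≡ 16 (mod 257), giving a = 6.

6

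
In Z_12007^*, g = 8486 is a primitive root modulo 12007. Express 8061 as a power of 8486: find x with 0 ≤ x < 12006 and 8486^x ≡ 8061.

Baby-step giant-step with m = ceil(sqrt(12006)) = 110.
Baby table (8486^j mod 12007 for j=0..109):
  0:1  1:8486  2:6217  3:10711  4:556  5:11472  6:10643  7:11851
  8:8961  9:2715  10:10064  11:9320  12:11418  13:8665  14:322  15:6903
  16:8712  17:2933  18:10934  19:7835  20:5051  21:9803  22:3762  23:9726
  24:10725  25:11297  26:2454  27:4506  28:7628  29:1471  30:7633  31:7880
  32:2697  33:1400  34:5477  35:10732  36:10664  37:9952  38:7441  39:11520
  40:9733  41:10092  42:6788  43:5389  44:8398  45:3883  46:3930  47:6541
  48:10572  49:9695  50:11813  51:10682  52:6609  53:11284  54:199  55:7734
  56:462  57:6250  58:2581  59:1598  60:4725  61:4977  62:6203  63:11977
  64:9574  65:5602  66:2859  67:7334  68:4043  69:4899  70:4680  71:7331
  72:2599  73:10262  74:8568  75:5663  76:4204  77:2347  78:9036  79:2794
  80:8066  81:8176  82:5090  83:4561  84:6085  85:7210  86:8395  87:2439
  88:9293  89:10429  90:8904  91:11300  92:3898  93:11150  94:3740  95:3139
  96:6028  97:3788  98:2229  99:4269  100:1615  101:4903  102:2603  103:8185
  104:9422  105:479  106:6428  107:207  108:3580  109:2170
Giant step factor: 8486^(-110) ≡ 9135 (mod 12007).
Scan 8061·9135^i mod 12007 for i = 0, 1, …:
  i=0: 8061   i=1: 10311   i=2: 8077   i=3: 380
  i=4: 1277   i=5: 6598   i=6: 9597   i=7: 5488
  i=8: 3655   i=9: 8965     …   i=55: 9155
  i=56: 2170
Match at i=56, j=109: x = 56·110 + 109 = 6269.

6269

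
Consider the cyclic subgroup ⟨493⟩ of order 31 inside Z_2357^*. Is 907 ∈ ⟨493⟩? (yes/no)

907 ∈ ⟨493⟩ iff 907^31 ≡ 1 (mod 2357), since |⟨493⟩| = 31.
907^31 mod 2357 = 1867.
Since 1867 ≠ 1, 907 does not lie in the subgroup.

no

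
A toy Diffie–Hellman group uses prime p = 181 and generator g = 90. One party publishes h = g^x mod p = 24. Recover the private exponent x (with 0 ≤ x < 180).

Baby-step giant-step with m = ceil(sqrt(180)) = 14.
Baby table (90^j mod 181 for j=0..13):
  0:1  1:90  2:136  3:113  4:34  5:164  6:99  7:41
  8:70  9:146  10:108  11:127  12:27  13:77
Giant step factor: 90^(-14) ≡ 94 (mod 181).
Scan 24·94^i mod 181 for i = 0, 1, …:
  i=0: 24   i=1: 84   i=2: 113
Match at i=2, j=3: x = 2·14 + 3 = 31.

31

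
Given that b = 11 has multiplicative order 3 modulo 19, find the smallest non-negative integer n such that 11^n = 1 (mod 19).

0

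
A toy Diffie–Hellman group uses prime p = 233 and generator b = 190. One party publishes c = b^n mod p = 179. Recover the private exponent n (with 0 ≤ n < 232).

Successive powers of 190 modulo 233:
  190^0=1  190^1=190  190^2=218  190^3=179
So 190^3 ≡ 179 (mod 233), giving n = 3.

3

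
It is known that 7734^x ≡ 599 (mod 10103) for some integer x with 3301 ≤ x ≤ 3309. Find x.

3304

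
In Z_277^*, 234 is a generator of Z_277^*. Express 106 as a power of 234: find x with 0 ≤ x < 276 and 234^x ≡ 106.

Baby-step giant-step with m = ceil(sqrt(276)) = 17.
Baby table (234^j mod 277 for j=0..16):
  0:1  1:234  2:187  3:269  4:67  5:166  6:64  7:18
  8:57  9:42  10:133  11:98  12:218  13:44  14:47  15:195
  16:202
Giant step factor: 234^(-17) ≡ 263 (mod 277).
Scan 106·263^i mod 277 for i = 0, 1, …:
  i=0: 106   i=1: 178   i=2: 1
Match at i=2, j=0: x = 2·17 + 0 = 34.

34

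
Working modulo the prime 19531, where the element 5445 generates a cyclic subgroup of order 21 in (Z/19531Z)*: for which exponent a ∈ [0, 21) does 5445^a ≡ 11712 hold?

Successive powers of 5445 modulo 19531:
  5445^0=1  5445^1=5445  5445^2=19498  5445^3=15625  5445^4=1089  5445^5=11712
So 5445^5 ≡ 11712 (mod 19531), giving a = 5.

5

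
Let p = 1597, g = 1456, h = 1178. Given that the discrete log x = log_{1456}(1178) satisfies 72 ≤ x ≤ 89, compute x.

77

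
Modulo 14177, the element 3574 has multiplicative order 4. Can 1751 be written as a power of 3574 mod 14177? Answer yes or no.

⟨3574⟩ has order 4; its elements mod 14177 are {1, 3574, 10603, 14176}.
1751 is not in this set.

no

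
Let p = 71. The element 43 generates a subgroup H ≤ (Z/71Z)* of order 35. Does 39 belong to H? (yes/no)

39 ∈ ⟨43⟩ iff 39^35 ≡ 1 (mod 71), since |⟨43⟩| = 35.
39^35 mod 71 = 70.
Since 70 ≠ 1, 39 does not lie in the subgroup.

no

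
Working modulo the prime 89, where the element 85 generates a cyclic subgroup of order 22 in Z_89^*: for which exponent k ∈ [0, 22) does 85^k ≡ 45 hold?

Successive powers of 85 modulo 89:
  85^0=1  85^1=85  85^2=16  85^3=25  85^4=78  85^5=44
  85^6=2  85^7=81  85^8=32  85^9=50  85^10=67  85^11=88
  85^12=4  85^13=73  85^14=64  85^15=11  85^16=45
So 85^16 ≡ 45 (mod 89), giving k = 16.

16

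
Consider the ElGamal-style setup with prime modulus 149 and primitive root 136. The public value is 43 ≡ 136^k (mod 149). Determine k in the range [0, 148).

Baby-step giant-step with m = ceil(sqrt(148)) = 13.
Baby table (136^j mod 149 for j=0..12):
  0:1  1:136  2:20  3:38  4:102  5:15  6:103  7:2
  8:123  9:40  10:76  11:55  12:30
Giant step factor: 136^(-13) ≡ 34 (mod 149).
Scan 43·34^i mod 149 for i = 0, 1, …:
  i=0: 43   i=1: 121   i=2: 91   i=3: 114
  i=4: 2
Match at i=4, j=7: k = 4·13 + 7 = 59.

59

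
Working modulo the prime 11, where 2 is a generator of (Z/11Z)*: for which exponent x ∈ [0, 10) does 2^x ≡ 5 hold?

Successive powers of 2 modulo 11:
  2^0=1  2^1=2  2^2=4  2^3=8  2^4=5
So 2^4 ≡ 5 (mod 11), giving x = 4.

4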